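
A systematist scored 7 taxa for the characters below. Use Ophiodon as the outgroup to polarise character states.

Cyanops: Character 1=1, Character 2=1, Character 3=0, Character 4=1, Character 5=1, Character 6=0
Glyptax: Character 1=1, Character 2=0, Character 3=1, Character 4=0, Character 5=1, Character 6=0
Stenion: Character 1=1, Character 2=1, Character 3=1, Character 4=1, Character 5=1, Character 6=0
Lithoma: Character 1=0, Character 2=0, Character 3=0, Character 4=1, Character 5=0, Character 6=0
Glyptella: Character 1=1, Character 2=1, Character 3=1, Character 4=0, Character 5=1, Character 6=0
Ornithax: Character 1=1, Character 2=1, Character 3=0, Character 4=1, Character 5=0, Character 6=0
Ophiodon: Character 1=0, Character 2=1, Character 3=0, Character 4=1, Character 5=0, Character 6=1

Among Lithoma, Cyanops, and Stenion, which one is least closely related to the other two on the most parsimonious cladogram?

Lithoma

Character polarity is set by the outgroup: the derived state is whichever differs from the outgroup's state, so for Character 2, Character 4, Character 6 the derived state is '0', and for the remaining characters it is '1'.
Character 1: derived state '1' in Cyanops, Glyptax, Glyptella, Ornithax, and Stenion only — synapomorphy for {Cyanops, Glyptax, Glyptella, Ornithax, Stenion}.
Character 2 groups Glyptax and Lithoma, which is incompatible with the clades supported by the remaining characters; treating it as convergent (homoplasy) costs fewer steps than any alternative tree.
Character 3: derived state '1' in Glyptax, Glyptella, and Stenion only — synapomorphy for {Glyptax, Glyptella, Stenion}.
Only Glyptax and Glyptella show the derived state '0' for Character 4, supporting them as a clade.
Character 5 (derived state '1') is shared by Cyanops, Glyptax, Glyptella, and Stenion — a synapomorphy uniting that clade.
Character 6 (derived state '0') is shared by all ingroup taxa — unites the whole ingroup.
Most parsimonious ingroup topology: (((((Glyptax,Glyptella),Stenion),Cyanops),Ornithax),Lithoma).
Cyanops and Stenion share a more recent common ancestor with each other than either does with Lithoma, so Lithoma is the least closely related of the three.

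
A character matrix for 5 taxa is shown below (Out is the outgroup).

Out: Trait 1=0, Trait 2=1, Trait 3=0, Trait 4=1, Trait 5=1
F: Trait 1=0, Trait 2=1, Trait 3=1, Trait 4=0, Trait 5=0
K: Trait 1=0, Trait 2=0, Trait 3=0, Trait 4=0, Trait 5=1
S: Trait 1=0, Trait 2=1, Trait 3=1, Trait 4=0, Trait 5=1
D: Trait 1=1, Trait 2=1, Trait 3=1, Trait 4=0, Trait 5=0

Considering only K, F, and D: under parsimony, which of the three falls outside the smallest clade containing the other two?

Character polarity is set by the outgroup: the derived state is whichever differs from the outgroup's state, so for Trait 2, Trait 4, Trait 5 the derived state is '0', and for the remaining characters it is '1'.
Trait 1 (derived state '1') is unique to D (autapomorphy; uninformative for grouping).
Trait 2: derived state '0' in K only — an autapomorphy, so it tells us nothing about relationships among taxa.
Trait 3 (derived state '1') is shared by D, F, and S — a synapomorphy uniting that clade.
All ingroup taxa share the derived state '0' for Trait 4; it defines the ingroup but does not resolve relationships within it.
Trait 5 (derived state '0') is shared by D and F — a synapomorphy uniting that clade.
Most parsimonious ingroup topology: (((F,D),S),K).
D and F share a more recent common ancestor with each other than either does with K, so K is the least closely related of the three.

K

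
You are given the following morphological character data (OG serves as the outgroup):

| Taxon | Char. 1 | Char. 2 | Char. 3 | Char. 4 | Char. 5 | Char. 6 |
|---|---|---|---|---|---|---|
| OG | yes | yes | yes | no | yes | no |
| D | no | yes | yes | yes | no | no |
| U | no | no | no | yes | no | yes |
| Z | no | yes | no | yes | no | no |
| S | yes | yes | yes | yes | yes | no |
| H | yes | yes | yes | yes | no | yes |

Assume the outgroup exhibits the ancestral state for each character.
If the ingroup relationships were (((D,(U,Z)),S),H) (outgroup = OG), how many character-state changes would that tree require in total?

8

Map each character onto (((D,(U,Z)),S),H) (rooted by OG) and count the minimum state changes it requires (Fitch parsimony):
Char. 1: 1; Char. 2: 1; Char. 3: 1; Char. 4: 1; Char. 5: 2; Char. 6: 2.
Total tree length = 8.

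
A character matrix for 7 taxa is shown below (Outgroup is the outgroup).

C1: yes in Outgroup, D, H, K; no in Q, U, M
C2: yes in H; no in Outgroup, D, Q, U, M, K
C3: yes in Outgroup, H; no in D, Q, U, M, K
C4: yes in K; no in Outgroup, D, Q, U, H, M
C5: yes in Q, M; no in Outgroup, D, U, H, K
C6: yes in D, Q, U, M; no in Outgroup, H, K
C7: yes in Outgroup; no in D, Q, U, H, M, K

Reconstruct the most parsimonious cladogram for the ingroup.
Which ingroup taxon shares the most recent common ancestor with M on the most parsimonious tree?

Q

Character polarity is set by the outgroup: the derived state is whichever differs from the outgroup's state, so for C1, C3, C7 the derived state is 'no', and for the remaining characters it is 'yes'.
C1 (derived state 'no') is shared by M, Q, and U — a synapomorphy uniting that clade.
C2 (derived state 'yes') is unique to H (autapomorphy; uninformative for grouping).
C3: derived state 'no' in D, K, M, Q, and U only — synapomorphy for {D, K, M, Q, U}.
C4: derived state 'yes' in K only — an autapomorphy, so it tells us nothing about relationships among taxa.
C5: derived state 'yes' in M and Q only — synapomorphy for {M, Q}.
C6: derived state 'yes' in D, M, Q, and U only — synapomorphy for {D, M, Q, U}.
C7 (derived state 'no') is shared by all ingroup taxa — unites the whole ingroup.
Most parsimonious ingroup topology: (((D,((Q,M),U)),K),H).
M and Q form a cherry on this tree, so they are sister taxa.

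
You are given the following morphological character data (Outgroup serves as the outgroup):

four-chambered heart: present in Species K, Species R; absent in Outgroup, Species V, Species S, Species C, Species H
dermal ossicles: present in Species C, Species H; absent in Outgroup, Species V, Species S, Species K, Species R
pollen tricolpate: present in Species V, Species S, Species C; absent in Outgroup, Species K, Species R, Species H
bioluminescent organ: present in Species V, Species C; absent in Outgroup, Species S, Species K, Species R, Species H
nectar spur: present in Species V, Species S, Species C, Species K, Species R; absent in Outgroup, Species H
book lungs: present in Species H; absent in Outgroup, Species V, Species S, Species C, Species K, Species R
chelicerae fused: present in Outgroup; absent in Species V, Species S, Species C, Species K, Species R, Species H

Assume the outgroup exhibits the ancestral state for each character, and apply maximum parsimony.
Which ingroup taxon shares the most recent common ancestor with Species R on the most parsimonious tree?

Species K

Character polarity is set by the outgroup: the derived state is whichever differs from the outgroup's state, so for chelicerae fused the derived state is 'absent', and for the remaining characters it is 'present'.
four-chambered heart (derived state 'present') is shared by Species K and Species R — a synapomorphy uniting that clade.
dermal ossicles (state 'present') occurs in Species C and Species H but conflicts with the nesting implied by the other characters — most parsimoniously interpreted as homoplasy.
pollen tricolpate: derived state 'present' in Species C, Species S, and Species V only — synapomorphy for {Species C, Species S, Species V}.
bioluminescent organ: derived state 'present' in Species C and Species V only — synapomorphy for {Species C, Species V}.
Only Species C, Species K, Species R, Species S, and Species V show the derived state 'present' for nectar spur, supporting them as a clade.
book lungs (derived state 'present') is unique to Species H (autapomorphy; uninformative for grouping).
All ingroup taxa share the derived state 'absent' for chelicerae fused; it defines the ingroup but does not resolve relationships within it.
Most parsimonious ingroup topology: ((((Species V,Species C),Species S),(Species K,Species R)),Species H).
Species R and Species K form a cherry on this tree, so they are sister taxa.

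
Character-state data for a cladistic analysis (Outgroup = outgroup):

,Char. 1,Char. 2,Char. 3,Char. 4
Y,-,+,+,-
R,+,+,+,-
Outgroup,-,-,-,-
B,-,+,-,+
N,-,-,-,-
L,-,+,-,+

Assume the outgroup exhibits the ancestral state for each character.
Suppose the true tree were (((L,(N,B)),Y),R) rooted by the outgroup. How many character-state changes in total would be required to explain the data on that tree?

Map each character onto (((L,(N,B)),Y),R) (rooted by Outgroup) and count the minimum state changes it requires (Fitch parsimony):
Char. 1: 1; Char. 2: 2; Char. 3: 2; Char. 4: 2.
Total tree length = 7.

7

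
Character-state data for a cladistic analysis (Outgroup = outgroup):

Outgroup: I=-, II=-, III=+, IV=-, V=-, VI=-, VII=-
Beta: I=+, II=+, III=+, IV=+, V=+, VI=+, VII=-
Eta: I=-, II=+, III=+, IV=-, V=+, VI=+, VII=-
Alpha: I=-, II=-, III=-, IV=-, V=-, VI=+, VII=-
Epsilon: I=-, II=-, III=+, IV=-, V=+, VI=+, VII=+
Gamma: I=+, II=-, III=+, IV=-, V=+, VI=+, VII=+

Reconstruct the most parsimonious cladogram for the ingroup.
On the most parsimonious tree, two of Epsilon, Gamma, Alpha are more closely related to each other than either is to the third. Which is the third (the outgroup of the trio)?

Character polarity is set by the outgroup: the derived state is whichever differs from the outgroup's state, so for III the derived state is '-', and for the remaining characters it is '+'.
I (state '+') occurs in Beta and Gamma but conflicts with the nesting implied by the other characters — most parsimoniously interpreted as homoplasy.
II (derived state '+') is shared by Beta and Eta — a synapomorphy uniting that clade.
III (derived state '-') is unique to Alpha (autapomorphy; uninformative for grouping).
IV (derived state '+') is unique to Beta (autapomorphy; uninformative for grouping).
V (derived state '+') is shared by Beta, Epsilon, Eta, and Gamma — a synapomorphy uniting that clade.
All ingroup taxa share the derived state '+' for VI; it defines the ingroup but does not resolve relationships within it.
VII: derived state '+' in Epsilon and Gamma only — synapomorphy for {Epsilon, Gamma}.
Most parsimonious ingroup topology: (((Beta,Eta),(Epsilon,Gamma)),Alpha).
Epsilon and Gamma share a more recent common ancestor with each other than either does with Alpha, so Alpha is the least closely related of the three.

Alpha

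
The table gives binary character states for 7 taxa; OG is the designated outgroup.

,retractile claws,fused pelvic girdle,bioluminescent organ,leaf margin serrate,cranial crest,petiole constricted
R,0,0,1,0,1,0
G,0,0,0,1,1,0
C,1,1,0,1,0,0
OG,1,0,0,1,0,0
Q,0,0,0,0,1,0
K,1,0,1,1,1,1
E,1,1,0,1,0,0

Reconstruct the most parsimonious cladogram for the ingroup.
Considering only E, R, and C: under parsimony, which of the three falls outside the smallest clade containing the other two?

Character polarity is set by the outgroup: the derived state is whichever differs from the outgroup's state, so for retractile claws, leaf margin serrate the derived state is '0', and for the remaining characters it is '1'.
Only G, Q, and R show the derived state '0' for retractile claws, supporting them as a clade.
Only C and E show the derived state '1' for fused pelvic girdle, supporting them as a clade.
bioluminescent organ (state '1') occurs in K and R but conflicts with the nesting implied by the other characters — most parsimoniously interpreted as homoplasy.
Only Q and R show the derived state '0' for leaf margin serrate, supporting them as a clade.
Only G, K, Q, and R show the derived state '1' for cranial crest, supporting them as a clade.
petiole constricted (derived state '1') is unique to K (autapomorphy; uninformative for grouping).
Most parsimonious ingroup topology: ((((R,Q),G),K),(E,C)).
E and C share a more recent common ancestor with each other than either does with R, so R is the least closely related of the three.

R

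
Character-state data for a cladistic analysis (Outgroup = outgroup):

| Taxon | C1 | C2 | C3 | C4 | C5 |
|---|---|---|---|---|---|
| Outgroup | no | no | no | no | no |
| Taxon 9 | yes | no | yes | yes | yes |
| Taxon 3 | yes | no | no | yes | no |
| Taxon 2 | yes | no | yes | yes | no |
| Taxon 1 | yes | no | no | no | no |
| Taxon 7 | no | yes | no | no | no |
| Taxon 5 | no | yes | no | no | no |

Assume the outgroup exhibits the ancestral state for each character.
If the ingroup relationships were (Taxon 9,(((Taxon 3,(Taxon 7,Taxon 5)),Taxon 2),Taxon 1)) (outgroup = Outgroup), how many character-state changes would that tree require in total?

9

Map each character onto (Taxon 9,(((Taxon 3,(Taxon 7,Taxon 5)),Taxon 2),Taxon 1)) (rooted by Outgroup) and count the minimum state changes it requires (Fitch parsimony):
C1: 2; C2: 1; C3: 2; C4: 3; C5: 1.
Total tree length = 9.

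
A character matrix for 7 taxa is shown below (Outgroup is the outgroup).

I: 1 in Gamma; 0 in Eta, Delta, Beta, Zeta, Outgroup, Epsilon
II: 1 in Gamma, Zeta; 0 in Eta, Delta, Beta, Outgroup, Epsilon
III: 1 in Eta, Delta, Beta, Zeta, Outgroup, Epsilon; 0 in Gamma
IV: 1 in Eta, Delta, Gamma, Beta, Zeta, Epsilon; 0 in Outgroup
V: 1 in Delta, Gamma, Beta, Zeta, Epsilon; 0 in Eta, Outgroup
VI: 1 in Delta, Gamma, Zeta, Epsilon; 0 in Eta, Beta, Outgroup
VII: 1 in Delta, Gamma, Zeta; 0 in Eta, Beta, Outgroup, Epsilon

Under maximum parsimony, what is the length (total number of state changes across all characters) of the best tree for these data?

7

Character polarity is set by the outgroup: the derived state is whichever differs from the outgroup's state, so for III the derived state is '0', and for the remaining characters it is '1'.
I (derived state '1') is unique to Gamma (autapomorphy; uninformative for grouping).
II: derived state '1' in Gamma and Zeta only — synapomorphy for {Gamma, Zeta}.
III: derived state '0' in Gamma only — an autapomorphy, so it tells us nothing about relationships among taxa.
All ingroup taxa share the derived state '1' for IV; it defines the ingroup but does not resolve relationships within it.
Only Beta, Delta, Epsilon, Gamma, and Zeta show the derived state '1' for V, supporting them as a clade.
VI: derived state '1' in Delta, Epsilon, Gamma, and Zeta only — synapomorphy for {Delta, Epsilon, Gamma, Zeta}.
VII (derived state '1') is shared by Delta, Gamma, and Zeta — a synapomorphy uniting that clade.
Most parsimonious ingroup topology: ((((Delta,(Zeta,Gamma)),Epsilon),Beta),Eta).
Changes per character on this tree: I: 1; II: 1; III: 1; IV: 1; V: 1; VI: 1; VII: 1.
Total = 7.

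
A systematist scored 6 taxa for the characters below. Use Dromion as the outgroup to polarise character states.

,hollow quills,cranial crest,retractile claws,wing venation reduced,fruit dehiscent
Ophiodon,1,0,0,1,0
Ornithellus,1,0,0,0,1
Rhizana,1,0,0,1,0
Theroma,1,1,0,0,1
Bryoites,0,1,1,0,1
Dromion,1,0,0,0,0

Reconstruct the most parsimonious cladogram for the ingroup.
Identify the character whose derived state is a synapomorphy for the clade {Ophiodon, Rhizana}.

wing venation reduced

Character polarity is set by the outgroup: the derived state is whichever differs from the outgroup's state, so for hollow quills the derived state is '0', and for the remaining characters it is '1'.
hollow quills (derived state '0') is unique to Bryoites (autapomorphy; uninformative for grouping).
cranial crest: derived state '1' in Bryoites and Theroma only — synapomorphy for {Bryoites, Theroma}.
retractile claws (derived state '1') is unique to Bryoites (autapomorphy; uninformative for grouping).
Only Ophiodon and Rhizana show the derived state '1' for wing venation reduced, supporting them as a clade.
fruit dehiscent: derived state '1' in Bryoites, Ornithellus, and Theroma only — synapomorphy for {Bryoites, Ornithellus, Theroma}.
Most parsimonious ingroup topology: (((Bryoites,Theroma),Ornithellus),(Ophiodon,Rhizana)).
The clade {Ophiodon, Rhizana} is supported by wing venation reduced: its derived state '1' occurs in exactly those taxa and in no other taxon (including the outgroup).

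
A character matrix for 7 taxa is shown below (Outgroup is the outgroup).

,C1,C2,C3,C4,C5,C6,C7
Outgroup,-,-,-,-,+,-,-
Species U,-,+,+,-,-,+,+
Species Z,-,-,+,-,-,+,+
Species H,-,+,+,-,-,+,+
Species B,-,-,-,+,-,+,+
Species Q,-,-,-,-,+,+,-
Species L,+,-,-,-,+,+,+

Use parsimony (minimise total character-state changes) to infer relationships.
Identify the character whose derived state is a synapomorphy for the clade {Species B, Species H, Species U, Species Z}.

C5

Character polarity is set by the outgroup: the derived state is whichever differs from the outgroup's state, so for C5 the derived state is '-', and for the remaining characters it is '+'.
C1: derived state '+' in Species L only — an autapomorphy, so it tells us nothing about relationships among taxa.
Only Species H and Species U show the derived state '+' for C2, supporting them as a clade.
Only Species H, Species U, and Species Z show the derived state '+' for C3, supporting them as a clade.
C4: derived state '+' in Species B only — an autapomorphy, so it tells us nothing about relationships among taxa.
C5: derived state '-' in Species B, Species H, Species U, and Species Z only — synapomorphy for {Species B, Species H, Species U, Species Z}.
All ingroup taxa share the derived state '+' for C6; it defines the ingroup but does not resolve relationships within it.
C7 (derived state '+') is shared by Species B, Species H, Species L, Species U, and Species Z — a synapomorphy uniting that clade.
Most parsimonious ingroup topology: (((((Species U,Species H),Species Z),Species B),Species L),Species Q).
The clade {Species B, Species H, Species U, Species Z} is supported by C5: its derived state '-' occurs in exactly those taxa and in no other taxon (including the outgroup).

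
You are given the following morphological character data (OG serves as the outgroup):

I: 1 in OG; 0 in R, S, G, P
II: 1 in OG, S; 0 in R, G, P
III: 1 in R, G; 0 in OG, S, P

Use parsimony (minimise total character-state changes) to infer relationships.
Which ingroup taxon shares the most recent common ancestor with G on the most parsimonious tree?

R

Character polarity is set by the outgroup: the derived state is whichever differs from the outgroup's state, so for I, II the derived state is '0', and for the remaining characters it is '1'.
I (derived state '0') is shared by all ingroup taxa — unites the whole ingroup.
Only G, P, and R show the derived state '0' for II, supporting them as a clade.
Only G and R show the derived state '1' for III, supporting them as a clade.
Most parsimonious ingroup topology: (((R,G),P),S).
G and R form a cherry on this tree, so they are sister taxa.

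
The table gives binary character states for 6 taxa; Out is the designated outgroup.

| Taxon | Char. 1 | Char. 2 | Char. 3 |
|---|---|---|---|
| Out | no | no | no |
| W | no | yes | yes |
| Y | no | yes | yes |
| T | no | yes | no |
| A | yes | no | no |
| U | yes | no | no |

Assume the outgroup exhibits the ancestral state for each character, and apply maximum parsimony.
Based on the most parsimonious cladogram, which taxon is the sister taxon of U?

The outgroup has state 'no' for every character, so 'yes' is the derived state throughout.
Char. 1 (derived state 'yes') is shared by A and U — a synapomorphy uniting that clade.
Only T, W, and Y show the derived state 'yes' for Char. 2, supporting them as a clade.
Char. 3 (derived state 'yes') is shared by W and Y — a synapomorphy uniting that clade.
Most parsimonious ingroup topology: (((W,Y),T),(A,U)).
U and A form a cherry on this tree, so they are sister taxa.

A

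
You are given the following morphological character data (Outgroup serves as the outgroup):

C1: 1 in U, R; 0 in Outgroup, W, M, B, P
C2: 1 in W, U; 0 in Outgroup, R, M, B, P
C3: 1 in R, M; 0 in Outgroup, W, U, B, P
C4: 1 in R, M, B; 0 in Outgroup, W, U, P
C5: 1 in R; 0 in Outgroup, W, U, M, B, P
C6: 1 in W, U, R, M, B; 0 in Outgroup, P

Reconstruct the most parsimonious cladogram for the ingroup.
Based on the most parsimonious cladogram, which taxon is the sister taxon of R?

M

The outgroup has state '0' for every character, so '1' is the derived state throughout.
C1 groups R and U, which is incompatible with the clades supported by the remaining characters; treating it as convergent (homoplasy) costs fewer steps than any alternative tree.
Only U and W show the derived state '1' for C2, supporting them as a clade.
C3: derived state '1' in M and R only — synapomorphy for {M, R}.
Only B, M, and R show the derived state '1' for C4, supporting them as a clade.
C5: derived state '1' in R only — an autapomorphy, so it tells us nothing about relationships among taxa.
Only B, M, R, U, and W show the derived state '1' for C6, supporting them as a clade.
Most parsimonious ingroup topology: (((W,U),((R,M),B)),P).
R and M form a cherry on this tree, so they are sister taxa.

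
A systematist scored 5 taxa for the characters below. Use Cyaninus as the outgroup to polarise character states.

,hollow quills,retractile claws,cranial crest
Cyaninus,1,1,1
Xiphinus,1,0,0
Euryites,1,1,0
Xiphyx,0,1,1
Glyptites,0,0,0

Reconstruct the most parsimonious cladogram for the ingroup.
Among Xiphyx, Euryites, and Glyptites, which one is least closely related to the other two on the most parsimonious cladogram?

Xiphyx

The outgroup has state '1' for every character, so '0' is the derived state throughout.
hollow quills (state '0') occurs in Glyptites and Xiphyx but conflicts with the nesting implied by the other characters — most parsimoniously interpreted as homoplasy.
Only Glyptites and Xiphinus show the derived state '0' for retractile claws, supporting them as a clade.
Only Euryites, Glyptites, and Xiphinus show the derived state '0' for cranial crest, supporting them as a clade.
Most parsimonious ingroup topology: (((Xiphinus,Glyptites),Euryites),Xiphyx).
Euryites and Glyptites share a more recent common ancestor with each other than either does with Xiphyx, so Xiphyx is the least closely related of the three.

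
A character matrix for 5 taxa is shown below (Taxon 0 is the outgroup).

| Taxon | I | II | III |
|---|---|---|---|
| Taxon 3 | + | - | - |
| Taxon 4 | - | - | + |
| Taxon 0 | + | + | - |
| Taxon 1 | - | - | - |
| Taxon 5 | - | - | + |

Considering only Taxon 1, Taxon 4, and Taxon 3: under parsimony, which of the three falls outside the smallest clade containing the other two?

Character polarity is set by the outgroup: the derived state is whichever differs from the outgroup's state, so for I, II the derived state is '-', and for the remaining characters it is '+'.
Only Taxon 1, Taxon 4, and Taxon 5 show the derived state '-' for I, supporting them as a clade.
All ingroup taxa share the derived state '-' for II; it defines the ingroup but does not resolve relationships within it.
III: derived state '+' in Taxon 4 and Taxon 5 only — synapomorphy for {Taxon 4, Taxon 5}.
Most parsimonious ingroup topology: (((Taxon 4,Taxon 5),Taxon 1),Taxon 3).
Taxon 1 and Taxon 4 share a more recent common ancestor with each other than either does with Taxon 3, so Taxon 3 is the least closely related of the three.

Taxon 3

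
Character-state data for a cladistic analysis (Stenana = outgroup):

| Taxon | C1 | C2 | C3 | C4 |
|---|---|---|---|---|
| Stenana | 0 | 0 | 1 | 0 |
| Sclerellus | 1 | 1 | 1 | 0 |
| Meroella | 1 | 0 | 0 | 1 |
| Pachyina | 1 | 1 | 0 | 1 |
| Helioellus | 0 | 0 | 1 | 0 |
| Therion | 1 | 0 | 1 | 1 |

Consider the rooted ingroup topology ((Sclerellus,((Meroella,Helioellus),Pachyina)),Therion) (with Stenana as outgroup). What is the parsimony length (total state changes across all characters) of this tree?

9

Map each character onto ((Sclerellus,((Meroella,Helioellus),Pachyina)),Therion) (rooted by Stenana) and count the minimum state changes it requires (Fitch parsimony):
C1: 2; C2: 2; C3: 2; C4: 3.
Total tree length = 9.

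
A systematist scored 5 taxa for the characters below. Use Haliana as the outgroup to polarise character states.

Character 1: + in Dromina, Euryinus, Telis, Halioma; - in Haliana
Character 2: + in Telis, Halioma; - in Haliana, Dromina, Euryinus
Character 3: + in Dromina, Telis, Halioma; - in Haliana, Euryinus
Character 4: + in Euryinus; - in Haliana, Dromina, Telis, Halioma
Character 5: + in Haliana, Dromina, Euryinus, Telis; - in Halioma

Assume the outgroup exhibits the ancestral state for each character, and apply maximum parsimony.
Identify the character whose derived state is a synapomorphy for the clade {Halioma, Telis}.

Character polarity is set by the outgroup: the derived state is whichever differs from the outgroup's state, so for Character 5 the derived state is '-', and for the remaining characters it is '+'.
All ingroup taxa share the derived state '+' for Character 1; it defines the ingroup but does not resolve relationships within it.
Character 2: derived state '+' in Halioma and Telis only — synapomorphy for {Halioma, Telis}.
Only Dromina, Halioma, and Telis show the derived state '+' for Character 3, supporting them as a clade.
Character 4 (derived state '+') is unique to Euryinus (autapomorphy; uninformative for grouping).
Character 5 (derived state '-') is unique to Halioma (autapomorphy; uninformative for grouping).
Most parsimonious ingroup topology: ((Dromina,(Telis,Halioma)),Euryinus).
The clade {Halioma, Telis} is supported by Character 2: its derived state '+' occurs in exactly those taxa and in no other taxon (including the outgroup).

Character 2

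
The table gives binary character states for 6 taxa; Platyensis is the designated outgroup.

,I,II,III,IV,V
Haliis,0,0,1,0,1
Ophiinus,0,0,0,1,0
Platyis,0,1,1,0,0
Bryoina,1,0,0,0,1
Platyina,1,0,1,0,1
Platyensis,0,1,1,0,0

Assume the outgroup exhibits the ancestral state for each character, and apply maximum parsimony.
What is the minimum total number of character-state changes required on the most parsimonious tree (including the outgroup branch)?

6

Character polarity is set by the outgroup: the derived state is whichever differs from the outgroup's state, so for II, III the derived state is '0', and for the remaining characters it is '1'.
Only Bryoina and Platyina show the derived state '1' for I, supporting them as a clade.
II (derived state '0') is shared by Bryoina, Haliis, Ophiinus, and Platyina — a synapomorphy uniting that clade.
III (state '0') occurs in Bryoina and Ophiinus but conflicts with the nesting implied by the other characters — most parsimoniously interpreted as homoplasy.
IV: derived state '1' in Ophiinus only — an autapomorphy, so it tells us nothing about relationships among taxa.
V: derived state '1' in Bryoina, Haliis, and Platyina only — synapomorphy for {Bryoina, Haliis, Platyina}.
Most parsimonious ingroup topology: ((((Bryoina,Platyina),Haliis),Ophiinus),Platyis).
Changes per character on this tree: I: 1; II: 1; III: 2; IV: 1; V: 1.
Total = 6.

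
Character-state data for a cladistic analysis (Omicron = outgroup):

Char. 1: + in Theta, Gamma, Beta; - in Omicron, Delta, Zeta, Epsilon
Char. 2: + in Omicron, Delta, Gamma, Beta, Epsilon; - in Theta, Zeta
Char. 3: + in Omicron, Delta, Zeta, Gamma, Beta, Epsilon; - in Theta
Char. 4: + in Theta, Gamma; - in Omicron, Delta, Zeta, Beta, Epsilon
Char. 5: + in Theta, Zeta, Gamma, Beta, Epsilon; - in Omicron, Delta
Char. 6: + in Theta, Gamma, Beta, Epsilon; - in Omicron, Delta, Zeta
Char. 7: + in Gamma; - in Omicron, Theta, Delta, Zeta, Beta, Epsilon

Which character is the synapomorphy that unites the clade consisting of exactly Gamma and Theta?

Char. 4

Character polarity is set by the outgroup: the derived state is whichever differs from the outgroup's state, so for Char. 2, Char. 3 the derived state is '-', and for the remaining characters it is '+'.
Char. 1: derived state '+' in Beta, Gamma, and Theta only — synapomorphy for {Beta, Gamma, Theta}.
Char. 2 groups Theta and Zeta, which is incompatible with the clades supported by the remaining characters; treating it as convergent (homoplasy) costs fewer steps than any alternative tree.
Char. 3 (derived state '-') is unique to Theta (autapomorphy; uninformative for grouping).
Char. 4 (derived state '+') is shared by Gamma and Theta — a synapomorphy uniting that clade.
Char. 5 (derived state '+') is shared by Beta, Epsilon, Gamma, Theta, and Zeta — a synapomorphy uniting that clade.
Char. 6 (derived state '+') is shared by Beta, Epsilon, Gamma, and Theta — a synapomorphy uniting that clade.
Char. 7 (derived state '+') is unique to Gamma (autapomorphy; uninformative for grouping).
Most parsimonious ingroup topology: (((((Theta,Gamma),Beta),Epsilon),Zeta),Delta).
The clade {Gamma, Theta} is supported by Char. 4: its derived state '+' occurs in exactly those taxa and in no other taxon (including the outgroup).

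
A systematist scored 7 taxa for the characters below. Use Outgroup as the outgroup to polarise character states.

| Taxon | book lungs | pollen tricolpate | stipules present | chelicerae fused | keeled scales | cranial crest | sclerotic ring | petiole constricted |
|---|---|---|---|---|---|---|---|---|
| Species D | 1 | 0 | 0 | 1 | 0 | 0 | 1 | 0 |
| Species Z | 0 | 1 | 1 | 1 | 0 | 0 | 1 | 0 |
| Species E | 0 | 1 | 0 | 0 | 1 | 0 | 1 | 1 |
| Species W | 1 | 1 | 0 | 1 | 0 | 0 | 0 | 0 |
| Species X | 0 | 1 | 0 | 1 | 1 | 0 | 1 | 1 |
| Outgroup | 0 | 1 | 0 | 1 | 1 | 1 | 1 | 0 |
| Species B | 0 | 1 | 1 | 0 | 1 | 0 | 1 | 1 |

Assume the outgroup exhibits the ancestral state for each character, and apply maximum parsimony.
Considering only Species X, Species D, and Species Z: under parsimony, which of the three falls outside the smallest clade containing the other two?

Character polarity is set by the outgroup: the derived state is whichever differs from the outgroup's state, so for pollen tricolpate, chelicerae fused, keeled scales, cranial crest, sclerotic ring the derived state is '0', and for the remaining characters it is '1'.
book lungs: derived state '1' in Species D and Species W only — synapomorphy for {Species D, Species W}.
pollen tricolpate (derived state '0') is unique to Species D (autapomorphy; uninformative for grouping).
stipules present groups Species B and Species Z, which is incompatible with the clades supported by the remaining characters; treating it as convergent (homoplasy) costs fewer steps than any alternative tree.
Only Species B and Species E show the derived state '0' for chelicerae fused, supporting them as a clade.
keeled scales: derived state '0' in Species D, Species W, and Species Z only — synapomorphy for {Species D, Species W, Species Z}.
cranial crest (derived state '0') is shared by all ingroup taxa — unites the whole ingroup.
sclerotic ring (derived state '0') is unique to Species W (autapomorphy; uninformative for grouping).
petiole constricted (derived state '1') is shared by Species B, Species E, and Species X — a synapomorphy uniting that clade.
Most parsimonious ingroup topology: (((Species B,Species E),Species X),((Species W,Species D),Species Z)).
Species Z and Species D share a more recent common ancestor with each other than either does with Species X, so Species X is the least closely related of the three.

Species X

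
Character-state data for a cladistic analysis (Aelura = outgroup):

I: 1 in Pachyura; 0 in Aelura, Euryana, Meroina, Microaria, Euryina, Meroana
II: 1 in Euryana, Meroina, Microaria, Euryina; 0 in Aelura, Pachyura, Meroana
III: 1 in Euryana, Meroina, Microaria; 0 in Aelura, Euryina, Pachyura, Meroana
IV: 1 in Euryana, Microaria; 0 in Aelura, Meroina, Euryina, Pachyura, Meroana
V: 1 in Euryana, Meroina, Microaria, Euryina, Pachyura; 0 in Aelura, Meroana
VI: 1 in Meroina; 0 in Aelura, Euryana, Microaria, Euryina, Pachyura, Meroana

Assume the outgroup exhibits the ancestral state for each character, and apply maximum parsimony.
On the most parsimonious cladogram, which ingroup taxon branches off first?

Meroana

The outgroup has state '0' for every character, so '1' is the derived state throughout.
I (derived state '1') is unique to Pachyura (autapomorphy; uninformative for grouping).
II (derived state '1') is shared by Euryana, Euryina, Meroina, and Microaria — a synapomorphy uniting that clade.
Only Euryana, Meroina, and Microaria show the derived state '1' for III, supporting them as a clade.
IV (derived state '1') is shared by Euryana and Microaria — a synapomorphy uniting that clade.
Only Euryana, Euryina, Meroina, Microaria, and Pachyura show the derived state '1' for V, supporting them as a clade.
VI (derived state '1') is unique to Meroina (autapomorphy; uninformative for grouping).
Most parsimonious ingroup topology: (((((Euryana,Microaria),Meroina),Euryina),Pachyura),Meroana).
Meroana is sister to the clade containing all other ingroup taxa, so it is the earliest-diverging (most basal) ingroup lineage.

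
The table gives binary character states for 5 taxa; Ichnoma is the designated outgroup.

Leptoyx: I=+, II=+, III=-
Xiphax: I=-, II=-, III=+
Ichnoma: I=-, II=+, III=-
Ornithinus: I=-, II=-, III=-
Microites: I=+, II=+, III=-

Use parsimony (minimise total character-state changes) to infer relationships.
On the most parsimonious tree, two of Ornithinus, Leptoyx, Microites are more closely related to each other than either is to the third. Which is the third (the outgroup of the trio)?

Character polarity is set by the outgroup: the derived state is whichever differs from the outgroup's state, so for II the derived state is '-', and for the remaining characters it is '+'.
I (derived state '+') is shared by Leptoyx and Microites — a synapomorphy uniting that clade.
Only Ornithinus and Xiphax show the derived state '-' for II, supporting them as a clade.
III: derived state '+' in Xiphax only — an autapomorphy, so it tells us nothing about relationships among taxa.
Most parsimonious ingroup topology: ((Xiphax,Ornithinus),(Leptoyx,Microites)).
Microites and Leptoyx share a more recent common ancestor with each other than either does with Ornithinus, so Ornithinus is the least closely related of the three.

Ornithinus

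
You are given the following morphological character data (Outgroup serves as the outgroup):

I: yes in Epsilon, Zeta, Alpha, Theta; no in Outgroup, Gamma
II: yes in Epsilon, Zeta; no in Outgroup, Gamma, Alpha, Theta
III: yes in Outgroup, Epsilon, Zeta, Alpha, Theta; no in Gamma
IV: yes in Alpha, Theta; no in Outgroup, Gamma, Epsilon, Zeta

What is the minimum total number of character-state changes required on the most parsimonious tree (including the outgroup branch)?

Character polarity is set by the outgroup: the derived state is whichever differs from the outgroup's state, so for III the derived state is 'no', and for the remaining characters it is 'yes'.
I: derived state 'yes' in Alpha, Epsilon, Theta, and Zeta only — synapomorphy for {Alpha, Epsilon, Theta, Zeta}.
II: derived state 'yes' in Epsilon and Zeta only — synapomorphy for {Epsilon, Zeta}.
III (derived state 'no') is unique to Gamma (autapomorphy; uninformative for grouping).
IV (derived state 'yes') is shared by Alpha and Theta — a synapomorphy uniting that clade.
Most parsimonious ingroup topology: (Gamma,((Epsilon,Zeta),(Alpha,Theta))).
Changes per character on this tree: I: 1; II: 1; III: 1; IV: 1.
Total = 4.

4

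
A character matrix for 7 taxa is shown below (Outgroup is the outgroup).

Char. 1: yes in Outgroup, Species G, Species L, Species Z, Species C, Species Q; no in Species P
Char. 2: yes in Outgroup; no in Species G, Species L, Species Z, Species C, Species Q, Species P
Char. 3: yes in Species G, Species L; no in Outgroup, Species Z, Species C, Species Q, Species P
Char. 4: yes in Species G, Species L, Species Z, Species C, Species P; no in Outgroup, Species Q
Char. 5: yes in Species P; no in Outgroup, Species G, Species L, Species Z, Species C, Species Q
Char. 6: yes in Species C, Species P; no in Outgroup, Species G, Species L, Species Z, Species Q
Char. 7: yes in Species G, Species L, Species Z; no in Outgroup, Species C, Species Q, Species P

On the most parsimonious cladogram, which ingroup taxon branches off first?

Character polarity is set by the outgroup: the derived state is whichever differs from the outgroup's state, so for Char. 1, Char. 2 the derived state is 'no', and for the remaining characters it is 'yes'.
Char. 1: derived state 'no' in Species P only — an autapomorphy, so it tells us nothing about relationships among taxa.
All ingroup taxa share the derived state 'no' for Char. 2; it defines the ingroup but does not resolve relationships within it.
Only Species G and Species L show the derived state 'yes' for Char. 3, supporting them as a clade.
Only Species C, Species G, Species L, Species P, and Species Z show the derived state 'yes' for Char. 4, supporting them as a clade.
Char. 5: derived state 'yes' in Species P only — an autapomorphy, so it tells us nothing about relationships among taxa.
Only Species C and Species P show the derived state 'yes' for Char. 6, supporting them as a clade.
Char. 7: derived state 'yes' in Species G, Species L, and Species Z only — synapomorphy for {Species G, Species L, Species Z}.
Most parsimonious ingroup topology: ((((Species G,Species L),Species Z),(Species C,Species P)),Species Q).
Species Q is sister to the clade containing all other ingroup taxa, so it is the earliest-diverging (most basal) ingroup lineage.

Species Q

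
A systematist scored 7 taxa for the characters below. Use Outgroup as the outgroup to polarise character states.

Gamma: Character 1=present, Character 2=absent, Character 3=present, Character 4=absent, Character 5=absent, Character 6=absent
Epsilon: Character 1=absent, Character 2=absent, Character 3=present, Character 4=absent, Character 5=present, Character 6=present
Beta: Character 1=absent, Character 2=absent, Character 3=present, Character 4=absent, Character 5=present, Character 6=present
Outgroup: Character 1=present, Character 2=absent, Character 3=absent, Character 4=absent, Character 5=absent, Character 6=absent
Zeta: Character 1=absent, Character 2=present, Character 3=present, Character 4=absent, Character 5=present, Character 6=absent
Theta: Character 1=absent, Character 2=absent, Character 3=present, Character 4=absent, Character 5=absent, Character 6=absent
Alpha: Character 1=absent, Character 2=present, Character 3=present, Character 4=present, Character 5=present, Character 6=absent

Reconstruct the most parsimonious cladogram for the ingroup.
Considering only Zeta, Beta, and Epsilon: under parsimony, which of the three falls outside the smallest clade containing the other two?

Zeta

Character polarity is set by the outgroup: the derived state is whichever differs from the outgroup's state, so for Character 1 the derived state is 'absent', and for the remaining characters it is 'present'.
Character 1: derived state 'absent' in Alpha, Beta, Epsilon, Theta, and Zeta only — synapomorphy for {Alpha, Beta, Epsilon, Theta, Zeta}.
Character 2: derived state 'present' in Alpha and Zeta only — synapomorphy for {Alpha, Zeta}.
Character 3 (derived state 'present') is shared by all ingroup taxa — unites the whole ingroup.
Character 4 (derived state 'present') is unique to Alpha (autapomorphy; uninformative for grouping).
Only Alpha, Beta, Epsilon, and Zeta show the derived state 'present' for Character 5, supporting them as a clade.
Character 6: derived state 'present' in Beta and Epsilon only — synapomorphy for {Beta, Epsilon}.
Most parsimonious ingroup topology: ((((Zeta,Alpha),(Epsilon,Beta)),Theta),Gamma).
Epsilon and Beta share a more recent common ancestor with each other than either does with Zeta, so Zeta is the least closely related of the three.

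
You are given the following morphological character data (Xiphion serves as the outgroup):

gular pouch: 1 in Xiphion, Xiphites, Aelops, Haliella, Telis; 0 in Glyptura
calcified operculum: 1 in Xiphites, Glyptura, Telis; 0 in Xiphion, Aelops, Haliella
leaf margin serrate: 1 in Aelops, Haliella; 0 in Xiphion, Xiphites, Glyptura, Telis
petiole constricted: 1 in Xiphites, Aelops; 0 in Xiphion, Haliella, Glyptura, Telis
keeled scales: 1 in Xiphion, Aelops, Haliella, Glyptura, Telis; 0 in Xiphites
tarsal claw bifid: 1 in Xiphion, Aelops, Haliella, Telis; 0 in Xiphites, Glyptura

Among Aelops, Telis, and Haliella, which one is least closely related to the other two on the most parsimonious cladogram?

Telis

Character polarity is set by the outgroup: the derived state is whichever differs from the outgroup's state, so for gular pouch, keeled scales, tarsal claw bifid the derived state is '0', and for the remaining characters it is '1'.
gular pouch (derived state '0') is unique to Glyptura (autapomorphy; uninformative for grouping).
calcified operculum: derived state '1' in Glyptura, Telis, and Xiphites only — synapomorphy for {Glyptura, Telis, Xiphites}.
leaf margin serrate: derived state '1' in Aelops and Haliella only — synapomorphy for {Aelops, Haliella}.
petiole constricted (state '1') occurs in Aelops and Xiphites but conflicts with the nesting implied by the other characters — most parsimoniously interpreted as homoplasy.
keeled scales (derived state '0') is unique to Xiphites (autapomorphy; uninformative for grouping).
tarsal claw bifid (derived state '0') is shared by Glyptura and Xiphites — a synapomorphy uniting that clade.
Most parsimonious ingroup topology: (((Xiphites,Glyptura),Telis),(Aelops,Haliella)).
Aelops and Haliella share a more recent common ancestor with each other than either does with Telis, so Telis is the least closely related of the three.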